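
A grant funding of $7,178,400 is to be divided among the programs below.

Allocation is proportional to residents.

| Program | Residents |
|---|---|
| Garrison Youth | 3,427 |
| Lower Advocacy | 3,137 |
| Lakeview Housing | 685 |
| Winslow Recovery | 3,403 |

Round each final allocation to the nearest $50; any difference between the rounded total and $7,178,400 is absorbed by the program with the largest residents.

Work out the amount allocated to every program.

Combined residents = 3,427 + 3,137 + 685 + 3,403 = 10,652.
Proportional shares: Garrison Youth 2,309,460.83; Lower Advocacy 2,114,029.37; Lakeview Housing 461,622.61; Winslow Recovery 2,293,287.19.
After rounding ($50): Garrison Youth $2,309,450; Lower Advocacy $2,114,050; Lakeview Housing $461,600; Winslow Recovery $2,293,300. Sum = $7,178,400.
No rounding difference to absorb.

Garrison Youth: $2,309,450; Lower Advocacy: $2,114,050; Lakeview Housing: $461,600; Winslow Recovery: $2,293,300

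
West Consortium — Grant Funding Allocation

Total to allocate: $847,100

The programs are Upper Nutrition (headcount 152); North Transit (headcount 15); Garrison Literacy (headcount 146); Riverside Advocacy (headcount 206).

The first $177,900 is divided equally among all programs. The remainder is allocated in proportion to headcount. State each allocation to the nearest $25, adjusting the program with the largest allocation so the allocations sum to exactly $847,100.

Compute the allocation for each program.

Upper Nutrition: $240,475 · North Transit: $63,825 · Garrison Literacy: $232,725 · Riverside Advocacy: $310,075

Equal tier: $177,900 ÷ 4 = $44,475 apiece.
Remainder $669,200 by headcount (total 519): Upper Nutrition 195,989.21 → $196,000; North Transit 19,341.04 → $19,350; Garrison Literacy 188,252.79 → $188,250; Riverside Advocacy 265,616.96 → $265,625.
Rounding difference −$25 on remainder applied to Riverside Advocacy.
Totals: Upper Nutrition $44,475 + $196,000 = $240,475; North Transit $44,475 + $19,350 = $63,825; Garrison Literacy $44,475 + $188,250 = $232,725; Riverside Advocacy $44,475 + $265,600 = $310,075.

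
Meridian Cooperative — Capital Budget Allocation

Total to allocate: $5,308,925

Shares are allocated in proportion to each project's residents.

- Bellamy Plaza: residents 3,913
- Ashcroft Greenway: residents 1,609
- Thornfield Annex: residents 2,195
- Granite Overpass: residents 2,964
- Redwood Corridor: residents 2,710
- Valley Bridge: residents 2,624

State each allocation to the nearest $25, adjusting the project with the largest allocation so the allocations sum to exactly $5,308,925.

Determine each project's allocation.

Bellamy Plaza: $1,297,175; Ashcroft Greenway: $533,375; Thornfield Annex: $727,625; Granite Overpass: $982,550; Redwood Corridor: $898,350; Valley Bridge: $869,850

Sum of residents: 16,015.
Pro-rata amounts: Bellamy Plaza 3,913/16,015 × $5,308,925 = 1,297,147.89; Ashcroft Greenway 1,609/16,015 × $5,308,925 = 533,378.73; Thornfield Annex 2,195/16,015 × $5,308,925 = 727,635.99; Granite Overpass 2,964/16,015 × $5,308,925 = 982,557.21; Redwood Corridor 2,710/16,015 × $5,308,925 = 898,356.96; Valley Bridge 2,624/16,015 × $5,308,925 = 869,848.22.
At nearest $25: Bellamy Plaza $1,297,150; Ashcroft Greenway $533,375; Thornfield Annex $727,625; Granite Overpass $982,550; Redwood Corridor $898,350; Valley Bridge $869,850. Sum = $5,308,900.
Difference $5,308,925 − $5,308,900 = +$25 applied to largest allocation (Bellamy Plaza): Bellamy Plaza becomes $1,297,175.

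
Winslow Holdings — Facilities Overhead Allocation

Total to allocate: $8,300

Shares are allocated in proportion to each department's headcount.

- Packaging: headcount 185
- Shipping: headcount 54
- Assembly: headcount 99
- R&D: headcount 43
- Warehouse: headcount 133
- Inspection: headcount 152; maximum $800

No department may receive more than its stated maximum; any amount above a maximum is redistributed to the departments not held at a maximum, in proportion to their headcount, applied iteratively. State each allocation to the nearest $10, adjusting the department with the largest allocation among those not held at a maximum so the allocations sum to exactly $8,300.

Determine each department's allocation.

Total headcount = 666.
Pro-rata shares before constraints: Packaging 2,305.56; Shipping 672.97; Assembly 1,233.78; R&D 535.89; Warehouse 1,657.51; Inspection 1,894.29.
Cap binds for Inspection ($800); remaining pool $7,500 reallocated over remaining headcount 514.
Shares after redistribution: Packaging 2,699.42 → $2,700; Shipping 787.94 → $790; Assembly 1,444.55 → $1,440; R&D 627.43 → $630; Warehouse 1,940.66 → $1,940.

Packaging: $2,700; Shipping: $790; Assembly: $1,440; R&D: $630; Warehouse: $1,940; Inspection: $800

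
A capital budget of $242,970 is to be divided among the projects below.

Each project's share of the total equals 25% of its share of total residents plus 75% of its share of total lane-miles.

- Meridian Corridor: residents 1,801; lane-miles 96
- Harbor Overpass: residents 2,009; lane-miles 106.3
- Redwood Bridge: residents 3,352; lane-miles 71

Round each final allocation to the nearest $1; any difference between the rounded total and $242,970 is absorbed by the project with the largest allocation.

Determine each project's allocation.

Meridian Corridor: $79,284 | Harbor Overpass: $87,916 | Redwood Bridge: $75,770

Totals — residents 7,162, lane-miles 273.3.
Combined weights (25% residents + 75% lane-miles): Meridian Corridor 0.3263; Harbor Overpass 0.3618; Redwood Bridge 0.3118.
Proportional shares: Meridian Corridor 79,284.34; Harbor Overpass 87,916.13; Redwood Bridge 75,769.53.
At nearest $1: Meridian Corridor $79,284; Harbor Overpass $87,916; Redwood Bridge $75,770. Sum = $242,970.
No rounding difference to absorb.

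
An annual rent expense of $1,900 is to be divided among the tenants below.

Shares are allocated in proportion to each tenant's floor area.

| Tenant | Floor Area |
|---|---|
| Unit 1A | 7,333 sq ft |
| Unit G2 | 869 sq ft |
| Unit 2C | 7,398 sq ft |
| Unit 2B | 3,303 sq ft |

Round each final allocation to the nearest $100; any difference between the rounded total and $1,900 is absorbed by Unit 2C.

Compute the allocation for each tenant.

Combined floor area = 18,903.
Unrounded shares: Unit 1A 7,333/18,903 × $1,900 = 737.06; Unit G2 869/18,903 × $1,900 = 87.35; Unit 2C 7,398/18,903 × $1,900 = 743.60; Unit 2B 3,303/18,903 × $1,900 = 331.99.
Rounded to nearest $100: Unit 1A $700; Unit G2 $100; Unit 2C $700; Unit 2B $300. Sum = $1,800.
Difference $1,900 − $1,800 = +$100 applied to Unit 2C: Unit 2C becomes $800.

Unit 1A: $700; Unit G2: $100; Unit 2C: $800; Unit 2B: $300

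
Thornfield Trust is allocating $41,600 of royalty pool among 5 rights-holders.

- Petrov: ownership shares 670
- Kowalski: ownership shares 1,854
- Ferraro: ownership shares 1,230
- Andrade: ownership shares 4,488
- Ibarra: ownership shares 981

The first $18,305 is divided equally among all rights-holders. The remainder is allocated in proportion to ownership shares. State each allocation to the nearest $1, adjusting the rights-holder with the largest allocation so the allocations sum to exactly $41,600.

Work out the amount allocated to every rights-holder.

First tranche $18,305 split equally: $3,661 each.
Remainder $23,295 by ownership shares (total 9,223): Petrov 1,692.25 → $1,692; Kowalski 4,682.74 → $4,683; Ferraro 3,106.67 → $3,107; Andrade 11,335.57 → $11,336; Ibarra 2,477.76 → $2,478.
Rounding difference −$1 on remainder applied to Andrade.
Totals: Petrov $3,661 + $1,692 = $5,353; Kowalski $3,661 + $4,683 = $8,344; Ferraro $3,661 + $3,107 = $6,768; Andrade $3,661 + $11,335 = $14,996; Ibarra $3,661 + $2,478 = $6,139.

Petrov: $5,353; Kowalski: $8,344; Ferraro: $6,768; Andrade: $14,996; Ibarra: $6,139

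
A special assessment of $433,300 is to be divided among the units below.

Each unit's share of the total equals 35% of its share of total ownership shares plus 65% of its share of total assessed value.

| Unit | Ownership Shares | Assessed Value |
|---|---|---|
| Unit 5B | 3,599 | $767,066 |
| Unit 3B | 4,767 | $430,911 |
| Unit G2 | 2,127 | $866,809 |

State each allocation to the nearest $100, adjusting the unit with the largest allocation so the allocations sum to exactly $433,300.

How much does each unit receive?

Unit 5B: $156,600 · Unit 3B: $127,700 · Unit G2: $149,000

Ownership shares total 10,493; assessed value total 2,064,786.
Composite weights (35% ownership shares + 65% assessed value): Unit 5B 0.3615; Unit 3B 0.2947; Unit G2 0.3438.
Raw shares: Unit 5B 156,647.08; Unit 3B 127,675.27; Unit G2 148,977.65.
At nearest $100: Unit 5B $156,600; Unit 3B $127,700; Unit G2 $149,000. Sum = $433,300.
No rounding difference to absorb.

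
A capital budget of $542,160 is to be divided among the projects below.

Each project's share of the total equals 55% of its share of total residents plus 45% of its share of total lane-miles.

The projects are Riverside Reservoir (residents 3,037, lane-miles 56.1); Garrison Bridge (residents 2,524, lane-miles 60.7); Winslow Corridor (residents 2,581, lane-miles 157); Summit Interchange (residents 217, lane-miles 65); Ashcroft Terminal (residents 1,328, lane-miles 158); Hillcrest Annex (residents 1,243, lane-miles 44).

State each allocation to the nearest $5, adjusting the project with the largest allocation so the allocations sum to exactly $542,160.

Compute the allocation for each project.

Totals — residents 10,930, lane-miles 540.8.
Composite weights (55% residents + 45% lane-miles): Riverside Reservoir 0.1995; Garrison Bridge 0.1775; Winslow Corridor 0.2605; Summit Interchange 0.0650; Ashcroft Terminal 0.1983; Hillcrest Annex 0.0992.
Pro-rata amounts: Riverside Reservoir 108,162.74; Garrison Bridge 96,242.48; Winslow Corridor 141,241.51; Summit Interchange 35,243.67; Ashcroft Terminal 107,508.78; Hillcrest Annex 53,760.83.
Rounded to nearest $5: Riverside Reservoir $108,165; Garrison Bridge $96,240; Winslow Corridor $141,240; Summit Interchange $35,245; Ashcroft Terminal $107,510; Hillcrest Annex $53,760. Sum = $542,160.
No rounding difference to absorb.

Riverside Reservoir: $108,165 | Garrison Bridge: $96,240 | Winslow Corridor: $141,240 | Summit Interchange: $35,245 | Ashcroft Terminal: $107,510 | Hillcrest Annex: $53,760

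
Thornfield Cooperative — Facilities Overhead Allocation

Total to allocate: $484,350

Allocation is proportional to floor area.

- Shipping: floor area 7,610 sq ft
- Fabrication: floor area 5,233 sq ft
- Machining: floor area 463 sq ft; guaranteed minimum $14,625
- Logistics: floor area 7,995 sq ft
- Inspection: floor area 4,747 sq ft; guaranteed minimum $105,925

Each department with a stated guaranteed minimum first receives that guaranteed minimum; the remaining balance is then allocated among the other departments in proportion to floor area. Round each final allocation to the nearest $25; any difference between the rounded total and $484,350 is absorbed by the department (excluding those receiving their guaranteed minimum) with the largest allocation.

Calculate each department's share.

Shipping: $132,850 | Fabrication: $91,350 | Machining: $14,625 | Logistics: $139,600 | Inspection: $105,925

Minimums first: Machining $14,625; Inspection $105,925. Remaining pool $363,800.
Remaining pool split over remaining floor area 20,838: Shipping 132,859.10 → $132,850; Fabrication 91,360.27 → $91,350; Logistics 139,580.62 → $139,575.
Rounding difference +$25 applied to Logistics → $139,600.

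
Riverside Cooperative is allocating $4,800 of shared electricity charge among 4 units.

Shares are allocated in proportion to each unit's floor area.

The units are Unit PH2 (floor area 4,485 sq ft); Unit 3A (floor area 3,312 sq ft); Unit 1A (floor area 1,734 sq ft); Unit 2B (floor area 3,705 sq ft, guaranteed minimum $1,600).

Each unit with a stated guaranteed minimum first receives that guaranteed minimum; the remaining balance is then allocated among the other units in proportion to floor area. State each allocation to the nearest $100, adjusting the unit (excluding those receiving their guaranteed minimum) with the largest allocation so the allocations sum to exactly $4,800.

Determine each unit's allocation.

Unit PH2: $1,500; Unit 3A: $1,100; Unit 1A: $600; Unit 2B: $1,600

Guaranteed amounts: Unit 2B $1,600. Residual $3,200.
Residual split over remaining floor area 9,531: Unit PH2 1,505.82 → $1,500; Unit 3A 1,111.99 → $1,100; Unit 1A 582.18 → $600.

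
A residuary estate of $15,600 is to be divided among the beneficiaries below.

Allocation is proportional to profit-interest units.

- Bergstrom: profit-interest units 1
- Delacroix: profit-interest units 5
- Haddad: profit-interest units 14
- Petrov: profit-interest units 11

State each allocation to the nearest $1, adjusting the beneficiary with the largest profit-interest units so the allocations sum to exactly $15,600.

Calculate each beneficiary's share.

Combined profit-interest units = 31.
Raw shares: Bergstrom 1/31 × $15,600 = 503.23; Delacroix 5/31 × $15,600 = 2,516.13; Haddad 14/31 × $15,600 = 7,045.16; Petrov 11/31 × $15,600 = 5,535.48.
After rounding ($1): Bergstrom $503; Delacroix $2,516; Haddad $7,045; Petrov $5,535. Sum = $15,599.
Difference $15,600 − $15,599 = +$1 applied to largest profit-interest units (Haddad): Haddad becomes $7,046.

Bergstrom: $503; Delacroix: $2,516; Haddad: $7,046; Petrov: $5,535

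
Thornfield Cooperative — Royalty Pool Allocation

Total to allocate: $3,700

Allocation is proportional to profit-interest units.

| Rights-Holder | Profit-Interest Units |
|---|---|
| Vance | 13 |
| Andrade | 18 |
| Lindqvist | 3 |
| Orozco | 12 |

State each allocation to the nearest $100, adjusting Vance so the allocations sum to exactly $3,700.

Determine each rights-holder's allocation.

Profit-interest units total: 46.
Unrounded shares: Vance 13/46 × $3,700 = 1,045.65; Andrade 18/46 × $3,700 = 1,447.83; Lindqvist 3/46 × $3,700 = 241.30; Orozco 12/46 × $3,700 = 965.22.
At nearest $100: Vance $1,000; Andrade $1,400; Lindqvist $200; Orozco $1,000. Sum = $3,600.
Difference $3,700 − $3,600 = +$100 applied to Vance: Vance becomes $1,100.

Vance: $1,100 | Andrade: $1,400 | Lindqvist: $200 | Orozco: $1,000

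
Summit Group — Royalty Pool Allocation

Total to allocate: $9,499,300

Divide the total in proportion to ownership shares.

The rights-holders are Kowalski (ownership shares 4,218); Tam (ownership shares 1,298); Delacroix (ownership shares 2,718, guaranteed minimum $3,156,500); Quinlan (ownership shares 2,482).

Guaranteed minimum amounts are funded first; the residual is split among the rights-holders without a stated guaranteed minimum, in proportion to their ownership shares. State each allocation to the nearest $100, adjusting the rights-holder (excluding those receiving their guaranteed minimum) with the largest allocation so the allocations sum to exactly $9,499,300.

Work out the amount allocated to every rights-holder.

Minimums first: Delacroix $3,156,500. Remaining pool $6,342,800.
Remaining pool split over remaining ownership shares 7,998: Kowalski 3,345,077.57 → $3,345,100; Tam 1,029,376.64 → $1,029,400; Quinlan 1,968,345.79 → $1,968,300.

Kowalski: $3,345,100; Tam: $1,029,400; Delacroix: $3,156,500; Quinlan: $1,968,300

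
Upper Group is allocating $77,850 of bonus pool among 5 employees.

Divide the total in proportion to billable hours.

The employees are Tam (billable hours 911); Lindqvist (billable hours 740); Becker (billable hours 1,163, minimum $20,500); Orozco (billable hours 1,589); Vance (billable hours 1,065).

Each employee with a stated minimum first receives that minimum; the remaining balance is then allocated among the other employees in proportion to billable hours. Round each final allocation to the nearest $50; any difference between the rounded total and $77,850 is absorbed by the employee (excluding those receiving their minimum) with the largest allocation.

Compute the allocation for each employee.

Guaranteed amounts: Becker $20,500. Balance $57,350.
Balance split over remaining billable hours 4,305: Tam 12,136.09 → $12,150; Lindqvist 9,858.07 → $9,850; Orozco 21,168.21 → $21,150; Vance 14,187.63 → $14,200.

Tam: $12,150 | Lindqvist: $9,850 | Becker: $20,500 | Orozco: $21,150 | Vance: $14,200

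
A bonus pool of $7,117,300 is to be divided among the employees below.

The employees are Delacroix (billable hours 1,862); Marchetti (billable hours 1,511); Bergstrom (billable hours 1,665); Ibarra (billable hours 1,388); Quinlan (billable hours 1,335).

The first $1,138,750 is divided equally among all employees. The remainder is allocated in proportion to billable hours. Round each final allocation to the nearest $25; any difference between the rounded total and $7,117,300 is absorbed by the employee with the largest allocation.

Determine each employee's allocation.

$1,138,750 shared equally gives $227,750 per employee.
Remainder $5,978,550 by billable hours (total 7,761): Delacroix 1,434,358.99 → $1,434,350; Marchetti 1,163,972.30 → $1,163,975; Bergstrom 1,282,603.50 → $1,282,600; Ibarra 1,069,221.41 → $1,069,225; Quinlan 1,028,393.80 → $1,028,400.
Totals: Delacroix $227,750 + $1,434,350 = $1,662,100; Marchetti $227,750 + $1,163,975 = $1,391,725; Bergstrom $227,750 + $1,282,600 = $1,510,350; Ibarra $227,750 + $1,069,225 = $1,296,975; Quinlan $227,750 + $1,028,400 = $1,256,150.

Delacroix: $1,662,100 · Marchetti: $1,391,725 · Bergstrom: $1,510,350 · Ibarra: $1,296,975 · Quinlan: $1,256,150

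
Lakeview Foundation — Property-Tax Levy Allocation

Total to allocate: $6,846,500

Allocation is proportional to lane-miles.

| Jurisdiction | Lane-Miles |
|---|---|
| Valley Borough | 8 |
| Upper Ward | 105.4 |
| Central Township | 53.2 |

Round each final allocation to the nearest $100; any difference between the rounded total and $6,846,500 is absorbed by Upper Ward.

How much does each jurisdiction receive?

Lane-miles total: 166.6.
Proportional shares: Valley Borough 8/166.6 × $6,846,500 = 328,763.51; Upper Ward 105.4/166.6 × $6,846,500 = 4,331,459.18; Central Township 53.2/166.6 × $6,846,500 = 2,186,277.31.
At nearest $100: Valley Borough $328,800; Upper Ward $4,331,500; Central Township $2,186,300. Sum = $6,846,600.
Difference $6,846,500 − $6,846,600 = −$100 applied to Upper Ward: Upper Ward becomes $4,331,400.

Valley Borough: $328,800 · Upper Ward: $4,331,400 · Central Township: $2,186,300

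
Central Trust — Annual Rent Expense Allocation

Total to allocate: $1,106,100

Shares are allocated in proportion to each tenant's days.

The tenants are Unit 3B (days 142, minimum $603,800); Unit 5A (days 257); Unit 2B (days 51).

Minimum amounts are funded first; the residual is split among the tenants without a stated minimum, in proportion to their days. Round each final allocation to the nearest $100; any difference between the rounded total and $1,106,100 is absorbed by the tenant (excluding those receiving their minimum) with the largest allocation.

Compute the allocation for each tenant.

Unit 3B: $603,800 · Unit 5A: $419,100 · Unit 2B: $83,200

Minimums first: Unit 3B $603,800. Remaining pool $502,300.
Remaining pool split over remaining days 308: Unit 5A 419,126.95 → $419,100; Unit 2B 83,173.05 → $83,200.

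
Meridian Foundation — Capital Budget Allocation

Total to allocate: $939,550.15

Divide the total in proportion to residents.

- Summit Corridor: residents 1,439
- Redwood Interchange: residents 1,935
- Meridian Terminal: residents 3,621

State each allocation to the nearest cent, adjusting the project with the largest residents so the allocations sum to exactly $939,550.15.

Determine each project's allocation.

Residents total: 1,439 + 1,935 + 3,621 = 6,995.
Raw shares: Summit Corridor 193,282.7256; Redwood Interchange 259,904.1516; Meridian Terminal 486,363.2728.
At nearest cent: Summit Corridor $193,282.73; Redwood Interchange $259,904.15; Meridian Terminal $486,363.27. Sum = $939,550.15.
Rounded total matches; no reconciliation needed.

Summit Corridor: $193,282.73 · Redwood Interchange: $259,904.15 · Meridian Terminal: $486,363.27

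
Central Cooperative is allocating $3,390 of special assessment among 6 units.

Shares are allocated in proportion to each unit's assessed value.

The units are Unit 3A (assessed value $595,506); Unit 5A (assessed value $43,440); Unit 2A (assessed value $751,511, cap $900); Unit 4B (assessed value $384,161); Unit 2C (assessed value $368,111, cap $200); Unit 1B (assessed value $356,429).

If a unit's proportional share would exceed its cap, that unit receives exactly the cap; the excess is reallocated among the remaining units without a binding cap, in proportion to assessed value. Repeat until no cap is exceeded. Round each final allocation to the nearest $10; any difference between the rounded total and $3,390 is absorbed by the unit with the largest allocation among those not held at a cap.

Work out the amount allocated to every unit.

Total assessed value = 2,499,158.
Proportional shares (ignoring caps): Unit 3A 807.78; Unit 5A 58.92; Unit 2A 1,019.39; Unit 4B 521.10; Unit 2C 499.33; Unit 1B 483.48.
Cap binds for Unit 2A ($900), Unit 2C ($200); remaining pool $2,290 reallocated over remaining assessed value 1,379,536.
Shares after redistribution: Unit 3A 988.53 → $990; Unit 5A 72.11 → $70; Unit 4B 637.70 → $640; Unit 1B 591.66 → $590.

Unit 3A: $990 · Unit 5A: $70 · Unit 2A: $900 · Unit 4B: $640 · Unit 2C: $200 · Unit 1B: $590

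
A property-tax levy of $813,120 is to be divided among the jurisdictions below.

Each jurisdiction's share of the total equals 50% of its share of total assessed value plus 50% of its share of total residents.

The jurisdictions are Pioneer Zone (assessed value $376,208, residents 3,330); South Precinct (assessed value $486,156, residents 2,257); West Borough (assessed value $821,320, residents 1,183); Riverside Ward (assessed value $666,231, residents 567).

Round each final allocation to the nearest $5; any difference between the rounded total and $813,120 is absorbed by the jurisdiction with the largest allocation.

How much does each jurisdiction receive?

Pioneer Zone: $249,610 | South Precinct: $209,175 | West Borough: $207,650 | Riverside Ward: $146,685

Totals — assessed value 2,349,915, residents 7,337.
Combined weights (50% assessed value + 50% residents): Pioneer Zone 0.3070; South Precinct 0.2573; West Borough 0.2554; Riverside Ward 0.1804.
Raw shares: Pioneer Zone 249,610.88; South Precinct 209,175.65; West Borough 207,649.74; Riverside Ward 146,683.74.
Rounded to nearest $5: Pioneer Zone $249,610; South Precinct $209,175; West Borough $207,650; Riverside Ward $146,685. Sum = $813,120.
No rounding difference to absorb.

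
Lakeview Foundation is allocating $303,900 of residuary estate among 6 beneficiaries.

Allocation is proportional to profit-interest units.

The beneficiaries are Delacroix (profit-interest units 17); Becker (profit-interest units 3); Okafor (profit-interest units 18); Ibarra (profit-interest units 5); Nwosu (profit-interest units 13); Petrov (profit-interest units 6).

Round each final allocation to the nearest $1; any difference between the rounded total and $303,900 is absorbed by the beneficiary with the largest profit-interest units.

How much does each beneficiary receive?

Combined profit-interest units = 17 + 3 + 18 + 5 + 13 + 6 = 62.
Proportional shares: Delacroix 83,327.42; Becker 14,704.84; Okafor 88,229.03; Ibarra 24,508.06; Nwosu 63,720.97; Petrov 29,409.68.
After rounding ($1): Delacroix $83,327; Becker $14,705; Okafor $88,229; Ibarra $24,508; Nwosu $63,721; Petrov $29,410. Sum = $303,900.
No rounding difference to absorb.

Delacroix: $83,327; Becker: $14,705; Okafor: $88,229; Ibarra: $24,508; Nwosu: $63,721; Petrov: $29,410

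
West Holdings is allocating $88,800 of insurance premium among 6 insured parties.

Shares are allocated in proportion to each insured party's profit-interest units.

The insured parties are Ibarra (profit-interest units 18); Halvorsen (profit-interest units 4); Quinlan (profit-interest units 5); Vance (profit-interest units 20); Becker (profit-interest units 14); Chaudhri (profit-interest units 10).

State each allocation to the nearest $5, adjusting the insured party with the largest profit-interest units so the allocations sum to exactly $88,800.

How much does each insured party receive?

Ibarra: $22,515 | Halvorsen: $5,005 | Quinlan: $6,255 | Vance: $25,010 | Becker: $17,510 | Chaudhri: $12,505

Sum of profit-interest units: 71.
Raw shares: Ibarra 18/71 × $88,800 = 22,512.68; Halvorsen 4/71 × $88,800 = 5,002.82; Quinlan 5/71 × $88,800 = 6,253.52; Vance 20/71 × $88,800 = 25,014.08; Becker 14/71 × $88,800 = 17,509.86; Chaudhri 10/71 × $88,800 = 12,507.04.
Rounded to nearest $5: Ibarra $22,515; Halvorsen $5,005; Quinlan $6,255; Vance $25,015; Becker $17,510; Chaudhri $12,505. Sum = $88,805.
Difference $88,800 − $88,805 = −$5 applied to largest profit-interest units (Vance): Vance becomes $25,010.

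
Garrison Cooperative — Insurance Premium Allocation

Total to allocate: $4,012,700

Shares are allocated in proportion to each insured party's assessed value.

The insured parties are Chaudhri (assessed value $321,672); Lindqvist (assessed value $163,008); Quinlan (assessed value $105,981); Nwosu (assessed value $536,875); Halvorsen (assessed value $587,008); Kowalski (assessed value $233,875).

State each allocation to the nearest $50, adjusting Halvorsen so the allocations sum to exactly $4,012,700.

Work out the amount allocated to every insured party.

Combined assessed value = 1,948,419.
Proportional shares: Chaudhri 321,672/1,948,419 × $4,012,700 = 662,472.10; Lindqvist 163,008/1,948,419 × $4,012,700 = 335,709.21; Quinlan 105,981/1,948,419 × $4,012,700 = 218,264.12; Nwosu 536,875/1,948,419 × $4,012,700 = 1,105,675.07; Halvorsen 587,008/1,948,419 × $4,012,700 = 1,208,922.21; Kowalski 233,875/1,948,419 × $4,012,700 = 481,657.29.
After rounding ($50): Chaudhri $662,450; Lindqvist $335,700; Quinlan $218,250; Nwosu $1,105,700; Halvorsen $1,208,900; Kowalski $481,650. Sum = $4,012,650.
Difference $4,012,700 − $4,012,650 = +$50 applied to Halvorsen: Halvorsen becomes $1,208,950.

Chaudhri: $662,450 | Lindqvist: $335,700 | Quinlan: $218,250 | Nwosu: $1,105,700 | Halvorsen: $1,208,950 | Kowalski: $481,650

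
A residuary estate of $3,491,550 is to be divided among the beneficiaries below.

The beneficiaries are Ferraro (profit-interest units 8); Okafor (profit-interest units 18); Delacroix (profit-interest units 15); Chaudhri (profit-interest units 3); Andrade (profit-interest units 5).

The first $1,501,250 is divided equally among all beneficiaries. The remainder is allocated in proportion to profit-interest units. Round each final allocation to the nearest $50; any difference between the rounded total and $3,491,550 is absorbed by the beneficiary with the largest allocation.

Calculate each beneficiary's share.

Ferraro: $625,200; Okafor: $1,031,350; Delacroix: $909,550; Chaudhri: $422,100; Andrade: $503,350

First tranche $1,501,250 split equally: $300,250 each.
Remainder $1,990,300 by profit-interest units (total 49): Ferraro 324,946.94 → $324,950; Okafor 731,130.61 → $731,150; Delacroix 609,275.51 → $609,300; Chaudhri 121,855.10 → $121,850; Andrade 203,091.84 → $203,100.
Rounding difference −$50 on remainder applied to Okafor.
Totals: Ferraro $300,250 + $324,950 = $625,200; Okafor $300,250 + $731,100 = $1,031,350; Delacroix $300,250 + $609,300 = $909,550; Chaudhri $300,250 + $121,850 = $422,100; Andrade $300,250 + $203,100 = $503,350.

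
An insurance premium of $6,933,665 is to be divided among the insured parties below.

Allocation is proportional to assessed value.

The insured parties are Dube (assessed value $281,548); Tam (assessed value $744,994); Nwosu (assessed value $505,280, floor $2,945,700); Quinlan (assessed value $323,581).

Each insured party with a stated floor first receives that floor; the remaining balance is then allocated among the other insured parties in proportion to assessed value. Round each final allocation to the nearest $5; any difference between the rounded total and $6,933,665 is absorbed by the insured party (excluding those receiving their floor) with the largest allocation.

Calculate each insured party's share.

Guaranteed amounts: Nwosu $2,945,700. Residual $3,987,965.
Residual split over remaining assessed value 1,350,123: Dube 831,630.58 → $831,630; Tam 2,200,547.65 → $2,200,550; Quinlan 955,786.77 → $955,785.

Dube: $831,630 · Tam: $2,200,550 · Nwosu: $2,945,700 · Quinlan: $955,785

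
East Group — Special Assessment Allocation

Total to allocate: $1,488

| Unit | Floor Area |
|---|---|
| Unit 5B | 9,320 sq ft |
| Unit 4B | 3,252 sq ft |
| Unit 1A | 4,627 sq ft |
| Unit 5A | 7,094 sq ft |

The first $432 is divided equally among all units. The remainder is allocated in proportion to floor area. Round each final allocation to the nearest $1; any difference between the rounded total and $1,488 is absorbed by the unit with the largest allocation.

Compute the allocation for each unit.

Unit 5B: $514; Unit 4B: $249; Unit 1A: $309; Unit 5A: $416

$432 shared equally gives $108 per unit.
Remainder $1,056 by floor area (total 24,293): Unit 5B 405.13 → $405; Unit 4B 141.36 → $141; Unit 1A 201.13 → $201; Unit 5A 308.37 → $308.
Rounding difference +$1 on remainder applied to Unit 5B.
Totals: Unit 5B $108 + $406 = $514; Unit 4B $108 + $141 = $249; Unit 1A $108 + $201 = $309; Unit 5A $108 + $308 = $416.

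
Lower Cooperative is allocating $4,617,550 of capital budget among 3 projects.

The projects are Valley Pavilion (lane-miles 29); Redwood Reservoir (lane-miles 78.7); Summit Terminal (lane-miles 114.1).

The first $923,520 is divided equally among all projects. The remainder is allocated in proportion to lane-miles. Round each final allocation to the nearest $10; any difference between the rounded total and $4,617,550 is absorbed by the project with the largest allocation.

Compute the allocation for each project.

Equal tier: $923,520 ÷ 3 = $307,840 apiece.
Remainder $3,694,030 by lane-miles (total 221.8): Valley Pavilion 482,988.59 → $482,990; Redwood Reservoir 1,310,731.11 → $1,310,730; Summit Terminal 1,900,310.29 → $1,900,310.
Totals: Valley Pavilion $307,840 + $482,990 = $790,830; Redwood Reservoir $307,840 + $1,310,730 = $1,618,570; Summit Terminal $307,840 + $1,900,310 = $2,208,150.

Valley Pavilion: $790,830 | Redwood Reservoir: $1,618,570 | Summit Terminal: $2,208,150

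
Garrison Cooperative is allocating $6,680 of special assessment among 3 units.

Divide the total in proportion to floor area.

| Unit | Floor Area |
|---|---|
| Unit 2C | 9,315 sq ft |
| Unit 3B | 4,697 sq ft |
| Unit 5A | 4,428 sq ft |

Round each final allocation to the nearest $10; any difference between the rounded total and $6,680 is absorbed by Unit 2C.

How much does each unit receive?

Unit 2C: $3,380 · Unit 3B: $1,700 · Unit 5A: $1,600

Sum of floor area: 18,440.
Unrounded shares: Unit 2C 9,315/18,440 × $6,680 = 3,374.41; Unit 3B 4,697/18,440 × $6,680 = 1,701.52; Unit 5A 4,428/18,440 × $6,680 = 1,604.07.
Rounded to nearest $10: Unit 2C $3,370; Unit 3B $1,700; Unit 5A $1,600. Sum = $6,670.
Difference $6,680 − $6,670 = +$10 applied to Unit 2C: Unit 2C becomes $3,380.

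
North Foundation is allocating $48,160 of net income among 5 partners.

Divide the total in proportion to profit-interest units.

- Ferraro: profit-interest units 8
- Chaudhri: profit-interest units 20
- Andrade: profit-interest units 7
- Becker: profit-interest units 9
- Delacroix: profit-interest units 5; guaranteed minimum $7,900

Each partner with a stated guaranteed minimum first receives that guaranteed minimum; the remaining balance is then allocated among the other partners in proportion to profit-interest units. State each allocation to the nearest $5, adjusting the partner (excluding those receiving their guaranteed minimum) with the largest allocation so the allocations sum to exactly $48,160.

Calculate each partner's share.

Ferraro: $7,320 · Chaudhri: $18,300 · Andrade: $6,405 · Becker: $8,235 · Delacroix: $7,900

Minimums first: Delacroix $7,900. Remaining pool $40,260.
Remaining pool split over remaining profit-interest units 44: Ferraro 7,320.00 → $7,320; Chaudhri 18,300.00 → $18,300; Andrade 6,405.00 → $6,405; Becker 8,235.00 → $8,235.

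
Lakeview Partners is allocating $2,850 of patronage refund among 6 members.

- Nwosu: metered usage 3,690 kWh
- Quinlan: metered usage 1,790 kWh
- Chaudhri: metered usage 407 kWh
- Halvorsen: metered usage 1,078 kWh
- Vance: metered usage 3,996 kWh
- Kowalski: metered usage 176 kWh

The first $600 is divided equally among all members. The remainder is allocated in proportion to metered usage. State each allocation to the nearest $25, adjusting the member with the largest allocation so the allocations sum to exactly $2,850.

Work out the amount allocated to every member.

Equal tier: $600 ÷ 6 = $100 apiece.
Remainder $2,250 by metered usage (total 11,137): Nwosu 745.49 → $750; Quinlan 361.63 → $350; Chaudhri 82.23 → $75; Halvorsen 217.79 → $225; Vance 807.31 → $800; Kowalski 35.56 → $25.
Rounding difference +$25 on remainder applied to Vance.
Totals: Nwosu $100 + $750 = $850; Quinlan $100 + $350 = $450; Chaudhri $100 + $75 = $175; Halvorsen $100 + $225 = $325; Vance $100 + $825 = $925; Kowalski $100 + $25 = $125.

Nwosu: $850 | Quinlan: $450 | Chaudhri: $175 | Halvorsen: $325 | Vance: $925 | Kowalski: $125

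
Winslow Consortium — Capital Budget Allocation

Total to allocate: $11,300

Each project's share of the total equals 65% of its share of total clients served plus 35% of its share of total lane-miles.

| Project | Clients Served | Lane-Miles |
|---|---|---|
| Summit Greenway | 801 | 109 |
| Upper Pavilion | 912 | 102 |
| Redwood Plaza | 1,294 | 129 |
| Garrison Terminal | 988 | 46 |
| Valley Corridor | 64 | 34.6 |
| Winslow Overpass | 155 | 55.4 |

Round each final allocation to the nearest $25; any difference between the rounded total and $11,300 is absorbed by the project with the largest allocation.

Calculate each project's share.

Summit Greenway: $2,300; Upper Pavilion: $2,425; Redwood Plaza: $3,350; Garrison Terminal: $2,100; Valley Corridor: $400; Winslow Overpass: $725

Clients served total 4,214; lane-miles total 476.
Blended shares (65% clients served + 35% lane-miles): Summit Greenway 0.2037; Upper Pavilion 0.2157; Redwood Plaza 0.2944; Garrison Terminal 0.1862; Valley Corridor 0.0353; Winslow Overpass 0.0646.
Proportional shares: Summit Greenway 2,301.80; Upper Pavilion 2,437.12; Redwood Plaza 3,327.28; Garrison Terminal 2,104.29; Valley Corridor 399.04; Winslow Overpass 730.47.
At nearest $25: Summit Greenway $2,300; Upper Pavilion $2,425; Redwood Plaza $3,325; Garrison Terminal $2,100; Valley Corridor $400; Winslow Overpass $725. Sum = $11,275.
Difference $11,300 − $11,275 = +$25 applied to largest allocation (Redwood Plaza): Redwood Plaza becomes $3,350.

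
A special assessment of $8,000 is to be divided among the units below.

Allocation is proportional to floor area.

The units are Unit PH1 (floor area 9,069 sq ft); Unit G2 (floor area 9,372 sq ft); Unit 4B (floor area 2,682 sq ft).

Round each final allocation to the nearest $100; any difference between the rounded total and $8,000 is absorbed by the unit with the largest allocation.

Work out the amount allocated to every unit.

Combined floor area = 21,123.
Proportional shares: Unit PH1 9,069/21,123 × $8,000 = 3,434.74; Unit G2 9,372/21,123 × $8,000 = 3,549.50; Unit 4B 2,682/21,123 × $8,000 = 1,015.76.
At nearest $100: Unit PH1 $3,400; Unit G2 $3,500; Unit 4B $1,000. Sum = $7,900.
Difference $8,000 − $7,900 = +$100 applied to largest allocation (Unit G2): Unit G2 becomes $3,600.

Unit PH1: $3,400; Unit G2: $3,600; Unit 4B: $1,000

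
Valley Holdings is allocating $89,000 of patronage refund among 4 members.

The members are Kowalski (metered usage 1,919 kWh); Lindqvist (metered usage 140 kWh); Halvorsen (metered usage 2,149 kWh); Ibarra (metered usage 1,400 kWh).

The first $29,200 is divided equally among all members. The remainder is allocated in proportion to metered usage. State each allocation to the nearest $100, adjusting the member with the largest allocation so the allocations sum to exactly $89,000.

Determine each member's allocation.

$29,200 shared equally gives $7,300 per member.
Remainder $59,800 by metered usage (total 5,608): Kowalski 20,462.95 → $20,500; Lindqvist 1,492.87 → $1,500; Halvorsen 22,915.51 → $22,900; Ibarra 14,928.67 → $14,900.
Totals: Kowalski $7,300 + $20,500 = $27,800; Lindqvist $7,300 + $1,500 = $8,800; Halvorsen $7,300 + $22,900 = $30,200; Ibarra $7,300 + $14,900 = $22,200.

Kowalski: $27,800 | Lindqvist: $8,800 | Halvorsen: $30,200 | Ibarra: $22,200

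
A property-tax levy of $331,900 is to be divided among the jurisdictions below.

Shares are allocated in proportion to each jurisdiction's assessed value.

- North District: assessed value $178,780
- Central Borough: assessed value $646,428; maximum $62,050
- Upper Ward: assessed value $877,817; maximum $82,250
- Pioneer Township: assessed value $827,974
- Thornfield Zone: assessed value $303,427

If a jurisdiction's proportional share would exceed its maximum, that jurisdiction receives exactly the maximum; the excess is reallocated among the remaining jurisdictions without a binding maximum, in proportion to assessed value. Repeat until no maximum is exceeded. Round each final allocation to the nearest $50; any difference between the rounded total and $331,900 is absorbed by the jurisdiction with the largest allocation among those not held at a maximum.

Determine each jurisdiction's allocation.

Sum of assessed value: 2,834,426.
Unconstrained shares: North District 20,934.43; Central Borough 75,694.15; Upper Ward 102,788.88; Pioneer Township 96,952.46; Thornfield Zone 35,530.09.
Held at cap: Central Borough ($62,050), Upper Ward ($82,250); balance $187,600 reallocated over remaining assessed value 1,310,181.
Remaining shares: North District 25,598.85 → $25,600; Pioneer Township 118,554.55 → $118,550; Thornfield Zone 43,446.60 → $43,450.

North District: $25,600; Central Borough: $62,050; Upper Ward: $82,250; Pioneer Township: $118,550; Thornfield Zone: $43,450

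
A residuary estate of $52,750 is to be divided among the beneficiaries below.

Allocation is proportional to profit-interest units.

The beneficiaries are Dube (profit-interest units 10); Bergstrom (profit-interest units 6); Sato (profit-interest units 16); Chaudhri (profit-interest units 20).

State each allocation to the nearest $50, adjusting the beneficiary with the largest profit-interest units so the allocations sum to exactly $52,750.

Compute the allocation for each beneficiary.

Dube: $10,150; Bergstrom: $6,100; Sato: $16,250; Chaudhri: $20,250

Sum of profit-interest units: 52.
Proportional shares: Dube 10/52 × $52,750 = 10,144.23; Bergstrom 6/52 × $52,750 = 6,086.54; Sato 16/52 × $52,750 = 16,230.77; Chaudhri 20/52 × $52,750 = 20,288.46.
After rounding ($50): Dube $10,150; Bergstrom $6,100; Sato $16,250; Chaudhri $20,300. Sum = $52,800.
Difference $52,750 − $52,800 = −$50 applied to largest profit-interest units (Chaudhri): Chaudhri becomes $20,250.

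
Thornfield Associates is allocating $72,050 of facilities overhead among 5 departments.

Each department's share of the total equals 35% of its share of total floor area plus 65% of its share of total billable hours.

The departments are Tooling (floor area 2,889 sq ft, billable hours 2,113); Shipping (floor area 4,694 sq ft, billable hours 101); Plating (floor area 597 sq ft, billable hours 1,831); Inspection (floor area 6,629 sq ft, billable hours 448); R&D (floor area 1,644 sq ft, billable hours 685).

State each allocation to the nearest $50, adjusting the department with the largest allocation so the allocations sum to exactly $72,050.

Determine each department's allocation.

Floor area total 16,453; billable hours total 5,178.
Combined weights (35% floor area + 65% billable hours): Tooling 0.3267; Shipping 0.1125; Plating 0.2425; Inspection 0.1973; R&D 0.1210.
Unrounded shares: Tooling 23,539.03; Shipping 8,107.99; Plating 17,475.53; Inspection 14,212.21; R&D 8,715.25.
At nearest $50: Tooling $23,550; Shipping $8,100; Plating $17,500; Inspection $14,200; R&D $8,700. Sum = $72,050.
No rounding difference to absorb.

Tooling: $23,550 · Shipping: $8,100 · Plating: $17,500 · Inspection: $14,200 · R&D: $8,700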